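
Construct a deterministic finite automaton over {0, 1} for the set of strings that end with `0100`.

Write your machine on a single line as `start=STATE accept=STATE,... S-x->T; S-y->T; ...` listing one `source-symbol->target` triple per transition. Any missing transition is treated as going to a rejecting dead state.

Let each state record the length of the longest suffix of the input read so far that is also a prefix of `0100`. B means the last symbol is `0`; C means the last 2 symbols are `01`; D means the last 3 symbols are `010`; E means the last 4 symbols are `0100`. Accept only at E, where the string currently ends in `0100`.
With 5 states:
       0  1 
>  A   B  A 
   B   B  C 
   C   D  A 
   D   E  C 
 * E   B  C 
(> = start, * = accepting)

start=A; accept=E; A-0->B; A-1->A; B-0->B; B-1->C; C-0->D; C-1->A; D-0->E; D-1->C; E-0->B; E-1->C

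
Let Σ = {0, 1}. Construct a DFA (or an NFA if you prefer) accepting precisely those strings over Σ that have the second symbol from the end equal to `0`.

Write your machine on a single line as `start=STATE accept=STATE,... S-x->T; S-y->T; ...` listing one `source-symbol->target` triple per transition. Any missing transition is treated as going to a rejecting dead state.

start=A; accept=D,E; A-0->B; A-1->C; B-0->D; B-1->E; C-0->F; C-1->G; D-0->D; D-1->E; E-0->F; E-1->G; F-0->D; F-1->E; G-0->F; G-1->G

A DFA must remember the last 2 symbols (since which symbol is second-to-last isn't known until the input ends). Use one state per possible window of the last ≤2 symbols; accept from those whose window starts with `0`.
       0  1 
>  A   B  C 
   B   D  E 
   C   F  G 
 * D   D  E 
 * E   F  G 
   F   D  E 
   G   F  G 
(> = start, * = accepting)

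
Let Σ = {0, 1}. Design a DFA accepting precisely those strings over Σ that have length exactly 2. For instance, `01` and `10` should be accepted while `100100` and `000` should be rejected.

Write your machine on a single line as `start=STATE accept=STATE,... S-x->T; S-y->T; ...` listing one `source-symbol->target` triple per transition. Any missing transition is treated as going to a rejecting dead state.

Count input length up to 3: every symbol moves from q0 toward q3, which means 'more than 2' and absorbs. Accept from {q2}.
With 4 states:
        0   1  
>  q0   q1  q1 
   q1   q2  q2 
 * q2   q3  q3 
   q3   q3  q3 
(> = start, * = accepting)

start=q0; accept=q2; q0-0->q1; q0-1->q1; q1-0->q2; q1-1->q2; q2-0->q3; q2-1->q3; q3-0->q3; q3-1->q3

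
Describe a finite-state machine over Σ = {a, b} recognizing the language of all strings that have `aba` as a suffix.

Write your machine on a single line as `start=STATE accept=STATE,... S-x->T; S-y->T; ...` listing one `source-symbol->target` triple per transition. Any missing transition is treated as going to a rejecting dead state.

start=S0; accept=S3; S0-a->S1; S0-b->S0; S1-a->S1; S1-b->S2; S2-a->S3; S2-b->S0; S3-a->S1; S3-b->S2

Remember how much of `aba` the current input suffix matches. State S0 means no match yet; S1 means the last symbol is `a`; S2 means the last 2 symbols are `ab`; S3 means the last 3 symbols are `aba`. Only S3 accepts. On a mismatch, fall back to the longest proper suffix that is still a prefix of `aba`.
With 4 states:
        a   b  
>  S0   S1  S0 
   S1   S1  S2 
   S2   S3  S0 
 * S3   S1  S2 
(> = start, * = accepting)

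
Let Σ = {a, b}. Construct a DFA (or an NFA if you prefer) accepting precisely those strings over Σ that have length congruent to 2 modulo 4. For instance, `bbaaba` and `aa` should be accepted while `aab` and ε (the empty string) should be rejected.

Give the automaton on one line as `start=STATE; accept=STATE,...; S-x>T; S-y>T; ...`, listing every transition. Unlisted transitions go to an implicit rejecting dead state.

Count input length modulo 4: every symbol advances one step around the cycle s0 → s1 → s2 → s3 → s0. Accept at s2.
4 states suffice.
        a   b  
>  s0   s1  s1 
   s1   s2  s2 
 * s2   s3  s3 
   s3   s0  s0 
(> = start, * = accepting)

start=s0; accept=s2; s0-a>s1; s0-b>s1; s1-a>s2; s1-b>s2; s2-a>s3; s2-b>s3; s3-a>s0; s3-b>s0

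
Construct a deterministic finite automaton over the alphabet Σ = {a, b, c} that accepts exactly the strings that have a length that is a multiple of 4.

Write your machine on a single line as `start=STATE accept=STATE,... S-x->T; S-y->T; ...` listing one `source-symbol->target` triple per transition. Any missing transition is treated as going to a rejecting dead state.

start=s0; accept=s0; s0-a->s1; s0-b->s1; s0-c->s1; s1-a->s2; s1-b->s2; s1-c->s2; s2-a->s3; s2-b->s3; s2-c->s3; s3-a->s0; s3-b->s0; s3-c->s0

Count input length modulo 4: every symbol advances one step around the cycle s0 → s1 → s2 → s3 → s0. Accept at s0.
A 4-state machine:
        a   b   c  
>* s0   s1  s1  s1 
   s1   s2  s2  s2 
   s2   s3  s3  s3 
   s3   s0  s0  s0 
(> = start, * = accepting)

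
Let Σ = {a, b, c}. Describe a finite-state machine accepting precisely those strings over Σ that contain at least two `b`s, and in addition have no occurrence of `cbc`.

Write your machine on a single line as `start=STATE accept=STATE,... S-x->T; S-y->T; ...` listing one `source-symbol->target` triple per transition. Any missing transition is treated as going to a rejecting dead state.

start=q0; accept=q3,q6,q7; q0-a->q0; q0-b->q1; q0-c->q2; q1-a->q1; q1-b->q3; q1-c->q4; q2-a->q0; q2-b->q5; q2-c->q2; q3-a->q3; q3-b->q3; q3-c->q6; q4-a->q1; q4-b->q7; q4-c->q4; q5-a->q1; q5-b->q3; q5-c->q8; q6-a->q3; q6-b->q7; q6-c->q6; q7-a->q3; q7-b->q3; q7-c->q8; q8-a->q8; q8-b->q8; q8-c->q8

Handle the two conditions separately and then intersect. The first has 4 states tracking the count of `b`s, saturating at 3; the second has 4 states tracking partial matches of the forbidden pattern `cbc`. A product state is a pair (one from each), accepting exactly when both do. Equivalent product states are then merged.
With 9 states:
        a   b   c  
>  q0   q0  q1  q2 
   q1   q1  q3  q4 
   q2   q0  q5  q2 
 * q3   q3  q3  q6 
   q4   q1  q7  q4 
   q5   q1  q3  q8 
 * q6   q3  q7  q6 
 * q7   q3  q3  q8 
   q8   q8  q8  q8 
(> = start, * = accepting)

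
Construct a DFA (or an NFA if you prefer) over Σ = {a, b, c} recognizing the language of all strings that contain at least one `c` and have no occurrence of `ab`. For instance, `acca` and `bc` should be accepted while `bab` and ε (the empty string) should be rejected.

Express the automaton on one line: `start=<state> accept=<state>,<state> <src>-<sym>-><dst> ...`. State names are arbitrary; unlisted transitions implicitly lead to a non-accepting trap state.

start=q0 accept=q2,q4,q5,q7 q0-a->q1 q0-b->q0 q0-c->q2 q1-a->q1 q1-b->q3 q1-c->q2 q2-a->q4 q2-b->q2 q2-c->q5 q3-a->q3 q3-b->q3 q3-c->q6 q4-a->q4 q4-b->q6 q4-c->q5 q5-a->q7 q5-b->q5 q5-c->q5 q6-a->q6 q6-b->q6 q6-c->q8 q7-a->q7 q7-b->q8 q7-c->q5 q8-a->q8 q8-b->q8 q8-c->q8

Run two small machines in parallel and take their product. The first has 3 states tracking the count of `c`s, saturating at 2; the second has 3 states tracking partial matches of the forbidden pattern `ab`. A product state is a pair (one from each), accepting exactly when both do.
9 states suffice.
        a   b   c  
>  q0   q1  q0  q2 
   q1   q1  q3  q2 
 * q2   q4  q2  q5 
   q3   q3  q3  q6 
 * q4   q4  q6  q5 
 * q5   q7  q5  q5 
   q6   q6  q6  q8 
 * q7   q7  q8  q5 
   q8   q8  q8  q8 
(> = start, * = accepting)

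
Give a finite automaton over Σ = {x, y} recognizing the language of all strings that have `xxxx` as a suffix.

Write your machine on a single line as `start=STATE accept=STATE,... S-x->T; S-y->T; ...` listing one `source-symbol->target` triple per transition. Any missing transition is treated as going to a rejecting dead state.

Let each state record the length of the longest suffix of the input read so far that is also a prefix of `xxxx`. S1 means the last symbol is `x`; S2 means the last 2 symbols are `xx`; S3 means the last 3 symbols are `xxx`; S4 means the last 4 symbols are `xxxx`. Accept only at S4, where the string currently ends in `xxxx`.
With 5 states:
        x   y  
>  S0   S1  S0 
   S1   S2  S0 
   S2   S3  S0 
   S3   S4  S0 
 * S4   S4  S0 
(> = start, * = accepting)

start=S0; accept=S4; S0-x->S1; S0-y->S0; S1-x->S2; S1-y->S0; S2-x->S3; S2-y->S0; S3-x->S4; S3-y->S0; S4-x->S4; S4-y->S0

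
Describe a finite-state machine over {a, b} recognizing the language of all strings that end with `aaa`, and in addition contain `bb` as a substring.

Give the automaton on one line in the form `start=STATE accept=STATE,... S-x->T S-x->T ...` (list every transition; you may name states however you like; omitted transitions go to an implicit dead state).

start=S0 accept=S8 S0-a->S1 S0-b->S2 S1-a->S3 S1-b->S2 S2-a->S1 S2-b->S4 S3-a->S5 S3-b->S2 S4-a->S6 S4-b->S4 S5-a->S5 S5-b->S2 S6-a->S7 S6-b->S4 S7-a->S8 S7-b->S4 S8-a->S8 S8-b->S4

Run two small machines in parallel and take their product. The first has 4 states tracking how much of the suffix `aaa` has currently been matched; the second has 3 states tracking whether and how much of `bb` has been seen. A product state is a pair (one from each), accepting exactly when both do.
9 states suffice.
        a   b  
>  S0   S1  S2 
   S1   S3  S2 
   S2   S1  S4 
   S3   S5  S2 
   S4   S6  S4 
   S5   S5  S2 
   S6   S7  S4 
   S7   S8  S4 
 * S8   S8  S4 
(> = start, * = accepting)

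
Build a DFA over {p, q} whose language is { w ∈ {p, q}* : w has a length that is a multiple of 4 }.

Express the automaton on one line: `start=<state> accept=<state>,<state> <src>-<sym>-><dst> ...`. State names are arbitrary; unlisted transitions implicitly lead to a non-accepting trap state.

start=A accept=A A-p->B A-q->B B-p->C B-q->C C-p->D C-q->D D-p->A D-q->A

Only the length mod 4 matters, so use a 4-cycle: from any state, every input symbol moves to the next state, wrapping D back to A. Mark A accepting.
A 4-state machine:
       p  q 
>* A   B  B 
   B   C  C 
   C   D  D 
   D   A  A 
(> = start, * = accepting)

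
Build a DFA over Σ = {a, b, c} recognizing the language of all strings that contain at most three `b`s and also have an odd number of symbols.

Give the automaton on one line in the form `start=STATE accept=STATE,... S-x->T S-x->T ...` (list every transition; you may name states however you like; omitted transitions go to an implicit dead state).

start=s0 accept=s1,s2,s5,s6 s0-a->s1 s0-b->s2 s0-c->s1 s1-a->s0 s1-b->s3 s1-c->s0 s2-a->s3 s2-b->s4 s2-c->s3 s3-a->s2 s3-b->s5 s3-c->s2 s4-a->s5 s4-b->s6 s4-c->s5 s5-a->s4 s5-b->s7 s5-c->s4 s6-a->s7 s6-b->s8 s6-c->s7 s7-a->s6 s7-b->s9 s7-c->s6 s8-a->s9 s8-b->s9 s8-c->s9 s9-a->s8 s9-b->s8 s9-c->s8

Run two small machines in parallel and take their product. One (5 states) tracks the count of `b`s, saturating at 4; the other (2 states) tracks the input length modulo 2. Each combined state is a pair, one component from each; accept when both components accept.
With 10 states:
        a   b   c  
>  s0   s1  s2  s1 
 * s1   s0  s3  s0 
 * s2   s3  s4  s3 
   s3   s2  s5  s2 
   s4   s5  s6  s5 
 * s5   s4  s7  s4 
 * s6   s7  s8  s7 
   s7   s6  s9  s6 
   s8   s9  s9  s9 
   s9   s8  s8  s8 
(> = start, * = accepting)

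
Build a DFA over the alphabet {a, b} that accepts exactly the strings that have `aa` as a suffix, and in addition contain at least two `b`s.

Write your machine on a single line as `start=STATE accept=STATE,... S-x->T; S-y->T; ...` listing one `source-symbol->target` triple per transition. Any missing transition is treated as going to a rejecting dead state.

start=S0; accept=S4; S0-a->S0; S0-b->S1; S1-a->S1; S1-b->S2; S2-a->S3; S2-b->S2; S3-a->S4; S3-b->S2; S4-a->S4; S4-b->S2

Run two small machines in parallel and take their product. The first has 3 states tracking how much of the suffix `aa` has currently been matched; the second has 4 states tracking the count of `b`s, saturating at 3. A product state is a pair (one from each), accepting exactly when both do. After merging equivalent states the machine shrinks.
With 5 states:
        a   b  
>  S0   S0  S1 
   S1   S1  S2 
   S2   S3  S2 
   S3   S4  S2 
 * S4   S4  S2 
(> = start, * = accepting)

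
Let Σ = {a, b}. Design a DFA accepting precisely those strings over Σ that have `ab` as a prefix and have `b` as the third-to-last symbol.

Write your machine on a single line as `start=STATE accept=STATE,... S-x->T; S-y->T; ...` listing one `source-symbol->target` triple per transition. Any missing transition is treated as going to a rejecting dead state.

Handle the two conditions separately and then intersect. One (4 states) tracks whether the input so far still matches the prefix `ab`; the other (15 states) tracks the last 3 symbols read. Each combined state is a pair, one component from each; accept when both components accept. Minimizing collapses redundant product states.
11 states suffice.
          a    b  
>  s0     s1   s2 
   s1     s2   s3 
   s2     s2   s2 
   s3     s4   s5 
   s4     s6   s7 
   s5     s8   s9 
 * s6    s10   s3 
 * s7     s4   s5 
 * s8     s6   s7 
 * s9     s8   s9 
   s10   s10   s3 
(> = start, * = accepting)

start=s0; accept=s6,s7,s8,s9; s0-a->s1; s0-b->s2; s1-a->s2; s1-b->s3; s2-a->s2; s2-b->s2; s3-a->s4; s3-b->s5; s4-a->s6; s4-b->s7; s5-a->s8; s5-b->s9; s6-a->s10; s6-b->s3; s7-a->s4; s7-b->s5; s8-a->s6; s8-b->s7; s9-a->s8; s9-b->s9; s10-a->s10; s10-b->s3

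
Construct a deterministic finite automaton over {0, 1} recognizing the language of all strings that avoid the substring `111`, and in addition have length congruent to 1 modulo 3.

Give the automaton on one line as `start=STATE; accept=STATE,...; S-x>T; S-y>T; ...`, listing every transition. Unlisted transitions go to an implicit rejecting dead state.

start=q0; accept=q1,q2,q9; q0-0>q1; q0-1>q2; q1-0>q3; q1-1>q4; q2-0>q3; q2-1>q5; q3-0>q0; q3-1>q6; q4-0>q0; q4-1>q7; q5-0>q0; q5-1>q8; q6-0>q1; q6-1>q9; q7-0>q1; q7-1>q10; q8-0>q10; q8-1>q10; q9-0>q3; q9-1>q11; q10-0>q11; q10-1>q11; q11-0>q8; q11-1>q8

Handle the two conditions separately and then intersect. The first has 4 states tracking partial matches of the forbidden pattern `111`; the second has 3 states tracking the input length modulo 3. A product state is a pair (one from each), accepting exactly when both do.
With 12 states:
          0    1  
>  q0     q1   q2 
 * q1     q3   q4 
 * q2     q3   q5 
   q3     q0   q6 
   q4     q0   q7 
   q5     q0   q8 
   q6     q1   q9 
   q7     q1  q10 
   q8    q10  q10 
 * q9     q3  q11 
   q10   q11  q11 
   q11    q8   q8 
(> = start, * = accepting)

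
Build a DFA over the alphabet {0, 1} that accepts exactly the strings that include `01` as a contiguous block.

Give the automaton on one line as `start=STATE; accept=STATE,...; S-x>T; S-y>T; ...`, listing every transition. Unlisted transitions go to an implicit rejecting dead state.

start=s0; accept=s2; s0-0>s1; s0-1>s0; s1-0>s1; s1-1>s2; s2-0>s2; s2-1>s2

Track how much of `01` has been matched so far: state s0 is no progress, s2 is the absorbing accept state reached once `01` has occurred. Intermediate states record partial matches; on a mismatch, fall back to the longest reusable overlap.
        0   1  
>  s0   s1  s0 
   s1   s1  s2 
 * s2   s2  s2 
(> = start, * = accepting)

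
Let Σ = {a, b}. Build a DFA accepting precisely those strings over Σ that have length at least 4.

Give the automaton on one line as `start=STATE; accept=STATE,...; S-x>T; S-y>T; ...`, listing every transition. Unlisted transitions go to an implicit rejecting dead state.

start=s0; accept=s4,s5; s0-a>s1; s0-b>s1; s1-a>s2; s1-b>s2; s2-a>s3; s2-b>s3; s3-a>s4; s3-b>s4; s4-a>s5; s4-b>s5; s5-a>s5; s5-b>s5

Count input length up to 5: every symbol moves from s0 toward s5, which means 'more than 4' and absorbs. Accept from {s4, s5}.
With 6 states:
        a   b  
>  s0   s1  s1 
   s1   s2  s2 
   s2   s3  s3 
   s3   s4  s4 
 * s4   s5  s5 
 * s5   s5  s5 
(> = start, * = accepting)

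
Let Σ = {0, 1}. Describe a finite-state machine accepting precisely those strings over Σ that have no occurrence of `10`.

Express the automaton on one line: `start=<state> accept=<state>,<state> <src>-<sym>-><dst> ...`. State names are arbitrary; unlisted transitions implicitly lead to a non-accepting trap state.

start=q0 accept=q0,q1 q0-0->q0 q0-1->q1 q1-0->q2 q1-1->q1 q2-0->q2 q2-1->q2

Track partial matches of the forbidden pattern `10`. State q2 is a dead state reached once `10` has occurred; every other state accepts. q0 means no part of `10` is currently matched.
With 3 states:
        0   1  
>* q0   q0  q1 
 * q1   q2  q1 
   q2   q2  q2 
(> = start, * = accepting)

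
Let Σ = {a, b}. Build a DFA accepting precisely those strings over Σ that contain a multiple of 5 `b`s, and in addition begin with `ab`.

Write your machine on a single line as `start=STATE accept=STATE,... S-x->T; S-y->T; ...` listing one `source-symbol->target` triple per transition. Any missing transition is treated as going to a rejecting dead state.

Build one automaton per condition and run them in lockstep. The first has 5 states tracking the count of `b`s modulo 5; the second has 4 states tracking whether the input so far still matches the prefix `ab`. A product state is a pair (one from each), accepting exactly when both do. After merging equivalent states the machine shrinks.
        a   b  
>  S0   S1  S2 
   S1   S2  S3 
   S2   S2  S2 
   S3   S3  S4 
   S4   S4  S5 
   S5   S5  S6 
   S6   S6  S7 
 * S7   S7  S3 
(> = start, * = accepting)

start=S0; accept=S7; S0-a->S1; S0-b->S2; S1-a->S2; S1-b->S3; S2-a->S2; S2-b->S2; S3-a->S3; S3-b->S4; S4-a->S4; S4-b->S5; S5-a->S5; S5-b->S6; S6-a->S6; S6-b->S7; S7-a->S7; S7-b->S3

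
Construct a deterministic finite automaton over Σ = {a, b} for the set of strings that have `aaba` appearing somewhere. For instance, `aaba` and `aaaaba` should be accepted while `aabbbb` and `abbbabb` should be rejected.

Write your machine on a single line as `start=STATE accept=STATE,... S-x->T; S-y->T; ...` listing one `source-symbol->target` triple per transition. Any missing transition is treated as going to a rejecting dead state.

Track how much of `aaba` has been matched so far: state q0 is no progress, q4 is the absorbing accept state reached once `aaba` has occurred. Intermediate states record partial matches; on a mismatch, fall back to the longest reusable overlap.
A 5-state machine:
        a   b  
>  q0   q1  q0 
   q1   q2  q0 
   q2   q2  q3 
   q3   q4  q0 
 * q4   q4  q4 
(> = start, * = accepting)

start=q0; accept=q4; q0-a->q1; q0-b->q0; q1-a->q2; q1-b->q0; q2-a->q2; q2-b->q3; q3-a->q4; q3-b->q0; q4-a->q4; q4-b->q4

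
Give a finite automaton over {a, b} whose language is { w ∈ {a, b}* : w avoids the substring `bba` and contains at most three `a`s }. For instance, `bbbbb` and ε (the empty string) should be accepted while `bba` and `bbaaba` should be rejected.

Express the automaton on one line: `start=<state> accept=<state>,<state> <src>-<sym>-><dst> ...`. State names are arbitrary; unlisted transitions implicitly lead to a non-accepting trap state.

start=q0 accept=q0,q1,q2,q3,q4,q5,q6 q0-a->q1 q0-b->q2 q1-a->q3 q1-b->q4 q2-a->q1 q2-b->q5 q3-a->q5 q3-b->q6 q4-a->q3 q4-b->q5 q5-a->q7 q5-b->q5 q6-a->q5 q6-b->q5 q7-a->q7 q7-b->q7

Run two small machines in parallel and take their product. One (4 states) tracks partial matches of the forbidden pattern `bba`; the other (5 states) tracks the count of `a`s, saturating at 4. Each combined state is a pair, one component from each; accept when both components accept. Minimizing collapses redundant product states.
8 states suffice.
        a   b  
>* q0   q1  q2 
 * q1   q3  q4 
 * q2   q1  q5 
 * q3   q5  q6 
 * q4   q3  q5 
 * q5   q7  q5 
 * q6   q5  q5 
   q7   q7  q7 
(> = start, * = accepting)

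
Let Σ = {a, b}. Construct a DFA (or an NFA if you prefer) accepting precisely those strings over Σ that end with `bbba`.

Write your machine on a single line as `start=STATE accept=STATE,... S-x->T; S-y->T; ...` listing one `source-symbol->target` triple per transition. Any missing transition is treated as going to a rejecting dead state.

start=q0; accept=q4; q0-a->q0; q0-b->q1; q1-a->q0; q1-b->q2; q2-a->q0; q2-b->q3; q3-a->q4; q3-b->q3; q4-a->q0; q4-b->q1

Remember how much of `bbba` the current input suffix matches. State q0 means no match yet; q1 means the last symbol is `b`; q2 means the last 2 symbols are `bb`; q3 means the last 3 symbols are `bbb`; q4 means the last 4 symbols are `bbba`. Only q4 accepts. On a mismatch, fall back to the longest proper suffix that is still a prefix of `bbba`.
5 states suffice.
        a   b  
>  q0   q0  q1 
   q1   q0  q2 
   q2   q0  q3 
   q3   q4  q3 
 * q4   q0  q1 
(> = start, * = accepting)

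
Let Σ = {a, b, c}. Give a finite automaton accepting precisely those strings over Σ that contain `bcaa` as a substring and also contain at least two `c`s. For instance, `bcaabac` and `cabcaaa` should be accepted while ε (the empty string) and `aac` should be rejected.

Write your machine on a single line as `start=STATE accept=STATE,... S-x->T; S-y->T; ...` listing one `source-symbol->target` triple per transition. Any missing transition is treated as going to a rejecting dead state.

Handle the two conditions separately and then intersect. One (5 states) tracks whether and how much of `bcaa` has been seen; the other (4 states) tracks the count of `c`s, saturating at 3. Each combined state is a pair, one component from each; accept when both components accept.
With 17 states:
          a    b    c  
>  S0     S0   S1   S2 
   S1     S0   S1   S3 
   S2     S2   S4   S5 
   S3     S6   S4   S5 
   S4     S2   S4   S7 
   S5     S5   S8   S9 
   S6    S10   S4   S5 
   S7    S11   S8   S9 
   S8     S5   S8  S12 
   S9     S9  S13   S9 
   S10   S10  S10  S14 
   S11   S14   S8   S9 
   S12   S15  S13   S9 
   S13    S9  S13  S12 
 * S14   S14  S14  S16 
   S15   S16  S13   S9 
 * S16   S16  S16  S16 
(> = start, * = accepting)

start=S0; accept=S14,S16; S0-a->S0; S0-b->S1; S0-c->S2; S1-a->S0; S1-b->S1; S1-c->S3; S2-a->S2; S2-b->S4; S2-c->S5; S3-a->S6; S3-b->S4; S3-c->S5; S4-a->S2; S4-b->S4; S4-c->S7; S5-a->S5; S5-b->S8; S5-c->S9; S6-a->S10; S6-b->S4; S6-c->S5; S7-a->S11; S7-b->S8; S7-c->S9; S8-a->S5; S8-b->S8; S8-c->S12; S9-a->S9; S9-b->S13; S9-c->S9; S10-a->S10; S10-b->S10; S10-c->S14; S11-a->S14; S11-b->S8; S11-c->S9; S12-a->S15; S12-b->S13; S12-c->S9; S13-a->S9; S13-b->S13; S13-c->S12; S14-a->S14; S14-b->S14; S14-c->S16; S15-a->S16; S15-b->S13; S15-c->S9; S16-a->S16; S16-b->S16; S16-c->S16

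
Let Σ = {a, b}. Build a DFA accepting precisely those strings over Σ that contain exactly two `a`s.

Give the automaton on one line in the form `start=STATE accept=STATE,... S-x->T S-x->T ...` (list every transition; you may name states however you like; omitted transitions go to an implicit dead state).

start=q0 accept=q2 q0-a->q1 q0-b->q0 q1-a->q2 q1-b->q1 q2-a->q3 q2-b->q2 q3-a->q3 q3-b->q3

Only the number of `a`s matters, and only up to 3. Make a chain q0 → q1 → q2 → q3 advanced by each `a` (with q3 absorbing); every other symbol self-loops. The accepting set is {q2}.
A 4-state machine:
        a   b  
>  q0   q1  q0 
   q1   q2  q1 
 * q2   q3  q2 
   q3   q3  q3 
(> = start, * = accepting)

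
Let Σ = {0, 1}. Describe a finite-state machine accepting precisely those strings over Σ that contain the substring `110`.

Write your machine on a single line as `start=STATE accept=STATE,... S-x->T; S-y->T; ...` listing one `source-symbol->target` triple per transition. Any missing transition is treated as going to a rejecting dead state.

start=q0; accept=q3; q0-0->q0; q0-1->q1; q1-0->q0; q1-1->q2; q2-0->q3; q2-1->q2; q3-0->q3; q3-1->q3

States q0..q2 record the length of the longest prefix of `110` that matches the current input suffix. Reaching q3 means `110` has been seen, and we stay there forever. Accept from q3.
4 states suffice.
        0   1  
>  q0   q0  q1 
   q1   q0  q2 
   q2   q3  q2 
 * q3   q3  q3 
(> = start, * = accepting)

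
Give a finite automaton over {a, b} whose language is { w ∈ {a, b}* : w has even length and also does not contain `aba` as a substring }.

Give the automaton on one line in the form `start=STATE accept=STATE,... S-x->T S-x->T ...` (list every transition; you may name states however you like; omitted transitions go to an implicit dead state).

start=S0 accept=S0,S3,S4 S0-a->S1 S0-b->S2 S1-a->S3 S1-b->S4 S2-a->S3 S2-b->S0 S3-a->S1 S3-b->S5 S4-a->S6 S4-b->S2 S5-a->S7 S5-b->S0 S6-a->S7 S6-b->S7 S7-a->S6 S7-b->S6

Run two small machines in parallel and take their product. One (2 states) tracks the input length modulo 2; the other (4 states) tracks partial matches of the forbidden pattern `aba`. Each combined state is a pair, one component from each; accept when both components accept.
        a   b  
>* S0   S1  S2 
   S1   S3  S4 
   S2   S3  S0 
 * S3   S1  S5 
 * S4   S6  S2 
   S5   S7  S0 
   S6   S7  S7 
   S7   S6  S6 
(> = start, * = accepting)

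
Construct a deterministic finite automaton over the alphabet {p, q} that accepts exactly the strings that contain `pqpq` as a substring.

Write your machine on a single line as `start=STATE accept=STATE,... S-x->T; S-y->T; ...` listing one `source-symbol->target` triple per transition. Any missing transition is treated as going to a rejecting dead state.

start=s0; accept=s4; s0-p->s1; s0-q->s0; s1-p->s1; s1-q->s2; s2-p->s3; s2-q->s0; s3-p->s1; s3-q->s4; s4-p->s4; s4-q->s4

Track how much of `pqpq` has been matched so far: state s0 is no progress, s4 is the absorbing accept state reached once `pqpq` has occurred. Intermediate states record partial matches; on a mismatch, fall back to the longest reusable overlap.
        p   q  
>  s0   s1  s0 
   s1   s1  s2 
   s2   s3  s0 
   s3   s1  s4 
 * s4   s4  s4 
(> = start, * = accepting)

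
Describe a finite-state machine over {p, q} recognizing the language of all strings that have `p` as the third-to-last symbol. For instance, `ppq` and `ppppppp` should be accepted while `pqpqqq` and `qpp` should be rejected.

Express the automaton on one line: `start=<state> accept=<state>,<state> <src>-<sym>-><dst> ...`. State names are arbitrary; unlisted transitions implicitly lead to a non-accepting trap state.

A DFA must remember the last 3 symbols (since which symbol is third-to-last isn't known until the input ends). Use one state per possible window of the last ≤3 symbols; accept from those whose window starts with `p`.
With 15 states:
          p    q  
>  S0     S1   S2 
   S1     S3   S4 
   S2     S5   S6 
   S3     S7   S8 
   S4     S9  S10 
   S5    S11  S12 
   S6    S13  S14 
 * S7     S7   S8 
 * S8     S9  S10 
 * S9    S11  S12 
 * S10   S13  S14 
   S11    S7   S8 
   S12    S9  S10 
   S13   S11  S12 
   S14   S13  S14 
(> = start, * = accepting)

start=S0 accept=S7,S8,S9,S10 S0-p->S1 S0-q->S2 S1-p->S3 S1-q->S4 S2-p->S5 S2-q->S6 S3-p->S7 S3-q->S8 S4-p->S9 S4-q->S10 S5-p->S11 S5-q->S12 S6-p->S13 S6-q->S14 S7-p->S7 S7-q->S8 S8-p->S9 S8-q->S10 S9-p->S11 S9-q->S12 S10-p->S13 S10-q->S14 S11-p->S7 S11-q->S8 S12-p->S9 S12-q->S10 S13-p->S11 S13-q->S12 S14-p->S13 S14-q->S14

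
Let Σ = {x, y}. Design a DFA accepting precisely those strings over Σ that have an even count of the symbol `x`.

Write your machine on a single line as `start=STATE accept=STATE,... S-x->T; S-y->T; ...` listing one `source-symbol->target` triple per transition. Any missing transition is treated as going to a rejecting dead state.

The only thing that matters is how many `x`s have appeared, reduced mod 2. Use one state per residue: q0 for 0, …, q1 for 1. Reading `x` moves to the next residue; anything else stays put. q0 is accepting.
With 2 states:
        x   y  
>* q0   q1  q0 
   q1   q0  q1 
(> = start, * = accepting)

start=q0; accept=q0; q0-x->q1; q0-y->q0; q1-x->q0; q1-y->q1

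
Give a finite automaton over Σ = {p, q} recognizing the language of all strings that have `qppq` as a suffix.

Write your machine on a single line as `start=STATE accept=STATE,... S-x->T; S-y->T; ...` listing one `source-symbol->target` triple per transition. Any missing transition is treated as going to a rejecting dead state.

Let each state record the length of the longest suffix of the input read so far that is also a prefix of `qppq`. B means the last symbol is `q`; C means the last 2 symbols are `qp`; D means the last 3 symbols are `qpp`; E means the last 4 symbols are `qppq`. Accept only at E, where the string currently ends in `qppq`.
       p  q 
>  A   A  B 
   B   C  B 
   C   D  B 
   D   A  E 
 * E   C  B 
(> = start, * = accepting)

start=A; accept=E; A-p->A; A-q->B; B-p->C; B-q->B; C-p->D; C-q->B; D-p->A; D-q->E; E-p->C; E-q->B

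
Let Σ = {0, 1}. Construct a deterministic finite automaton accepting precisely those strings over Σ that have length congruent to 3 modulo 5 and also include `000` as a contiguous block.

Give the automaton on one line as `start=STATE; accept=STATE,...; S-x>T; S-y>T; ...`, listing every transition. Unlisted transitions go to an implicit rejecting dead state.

Run two small machines in parallel and take their product. One (5 states) tracks the input length modulo 5; the other (4 states) tracks whether and how much of `000` has been seen. Each combined state is a pair, one component from each; accept when both components accept.
          0    1  
>  s0     s1   s2 
   s1     s3   s4 
   s2     s5   s4 
   s3     s6   s7 
   s4     s8   s7 
   s5     s9   s7 
 * s6    s10  s10 
   s7    s11  s12 
   s8    s13  s12 
   s9    s10  s12 
   s10   s14  s14 
   s11   s15   s0 
   s12   s16   s0 
   s13   s14   s0 
   s14   s17  s17 
   s15   s17   s2 
   s16   s18   s2 
   s17   s19  s19 
   s18   s19   s4 
   s19    s6   s6 
(> = start, * = accepting)

start=s0; accept=s6; s0-0>s1; s0-1>s2; s1-0>s3; s1-1>s4; s2-0>s5; s2-1>s4; s3-0>s6; s3-1>s7; s4-0>s8; s4-1>s7; s5-0>s9; s5-1>s7; s6-0>s10; s6-1>s10; s7-0>s11; s7-1>s12; s8-0>s13; s8-1>s12; s9-0>s10; s9-1>s12; s10-0>s14; s10-1>s14; s11-0>s15; s11-1>s0; s12-0>s16; s12-1>s0; s13-0>s14; s13-1>s0; s14-0>s17; s14-1>s17; s15-0>s17; s15-1>s2; s16-0>s18; s16-1>s2; s17-0>s19; s17-1>s19; s18-0>s19; s18-1>s4; s19-0>s6; s19-1>s6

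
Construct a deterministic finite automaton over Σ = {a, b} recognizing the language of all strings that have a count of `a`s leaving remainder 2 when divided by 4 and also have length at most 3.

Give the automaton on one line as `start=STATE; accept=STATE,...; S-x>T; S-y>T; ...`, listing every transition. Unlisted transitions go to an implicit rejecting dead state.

Run two small machines in parallel and take their product. One (4 states) tracks the count of `a`s modulo 4; the other (5 states) tracks the input length, saturating at 4. Each combined state is a pair, one component from each; accept when both components accept. Minimizing collapses redundant product states.
A 7-state machine:
        a   b  
>  q0   q1  q2 
   q1   q3  q4 
   q2   q4  q5 
 * q3   q5  q6 
   q4   q6  q5 
   q5   q5  q5 
 * q6   q5  q5 
(> = start, * = accepting)

start=q0; accept=q3,q6; q0-a>q1; q0-b>q2; q1-a>q3; q1-b>q4; q2-a>q4; q2-b>q5; q3-a>q5; q3-b>q6; q4-a>q6; q4-b>q5; q5-a>q5; q5-b>q5; q6-a>q5; q6-b>q5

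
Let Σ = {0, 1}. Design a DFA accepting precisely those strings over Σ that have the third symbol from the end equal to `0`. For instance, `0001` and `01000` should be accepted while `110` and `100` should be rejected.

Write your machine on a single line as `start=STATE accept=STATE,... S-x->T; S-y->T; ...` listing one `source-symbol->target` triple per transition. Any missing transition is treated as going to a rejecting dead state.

Because acceptance depends on a position counted from the end, the machine has to buffer the most recent 3 symbols. Make each state the string of the last up-to-3 symbols read; on input `x` shift the window left and append `x`. Accept when the buffered window has length 3 and begins with `0`.
          0    1  
>  s0     s1   s2 
   s1     s3   s4 
   s2     s5   s6 
   s3     s7   s8 
   s4     s9  s10 
   s5    s11  s12 
   s6    s13  s14 
 * s7     s7   s8 
 * s8     s9  s10 
 * s9    s11  s12 
 * s10   s13  s14 
   s11    s7   s8 
   s12    s9  s10 
   s13   s11  s12 
   s14   s13  s14 
(> = start, * = accepting)

start=s0; accept=s7,s8,s9,s10; s0-0->s1; s0-1->s2; s1-0->s3; s1-1->s4; s2-0->s5; s2-1->s6; s3-0->s7; s3-1->s8; s4-0->s9; s4-1->s10; s5-0->s11; s5-1->s12; s6-0->s13; s6-1->s14; s7-0->s7; s7-1->s8; s8-0->s9; s8-1->s10; s9-0->s11; s9-1->s12; s10-0->s13; s10-1->s14; s11-0->s7; s11-1->s8; s12-0->s9; s12-1->s10; s13-0->s11; s13-1->s12; s14-0->s13; s14-1->s14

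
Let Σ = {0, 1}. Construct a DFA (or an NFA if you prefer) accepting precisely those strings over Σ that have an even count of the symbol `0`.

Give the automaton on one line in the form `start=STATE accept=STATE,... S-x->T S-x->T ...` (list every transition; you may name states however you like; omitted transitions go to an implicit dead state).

start=q0 accept=q0 q0-0->q1 q0-1->q0 q1-0->q0 q1-1->q1

The only thing that matters is how many `0`s have appeared, reduced mod 2. Use one state per residue: q0 for 0, …, q1 for 1. Reading `0` moves to the next residue; anything else stays put. q0 is accepting.
A 2-state machine:
        0   1  
>* q0   q1  q0 
   q1   q0  q1 
(> = start, * = accepting)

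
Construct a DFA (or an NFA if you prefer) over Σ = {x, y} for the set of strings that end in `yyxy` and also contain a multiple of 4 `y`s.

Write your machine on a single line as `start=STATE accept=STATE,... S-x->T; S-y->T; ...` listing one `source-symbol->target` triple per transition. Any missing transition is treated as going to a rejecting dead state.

Handle the two conditions separately and then intersect. The first has 5 states tracking how much of the suffix `yyxy` has currently been matched; the second has 4 states tracking the count of `y`s modulo 4. A product state is a pair (one from each), accepting exactly when both do. After merging equivalent states the machine shrinks.
8 states suffice.
        x   y  
>  q0   q0  q1 
   q1   q1  q2 
   q2   q3  q4 
   q3   q3  q5 
   q4   q6  q0 
   q5   q5  q0 
   q6   q5  q7 
 * q7   q0  q1 
(> = start, * = accepting)

start=q0; accept=q7; q0-x->q0; q0-y->q1; q1-x->q1; q1-y->q2; q2-x->q3; q2-y->q4; q3-x->q3; q3-y->q5; q4-x->q6; q4-y->q0; q5-x->q5; q5-y->q0; q6-x->q5; q6-y->q7; q7-x->q0; q7-y->q1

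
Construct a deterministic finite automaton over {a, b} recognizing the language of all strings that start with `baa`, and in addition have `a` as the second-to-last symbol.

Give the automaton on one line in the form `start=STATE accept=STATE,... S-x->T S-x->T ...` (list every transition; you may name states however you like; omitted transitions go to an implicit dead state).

Run two small machines in parallel and take their product. One (5 states) tracks whether the input so far still matches the prefix `baa`; the other (7 states) tracks the last 2 symbols read. Each combined state is a pair, one component from each; accept when both components accept. Equivalent product states are then merged.
8 states suffice.
        a   b  
>  S0   S1  S2 
   S1   S1  S1 
   S2   S3  S1 
   S3   S4  S1 
 * S4   S4  S5 
 * S5   S6  S7 
   S6   S4  S5 
   S7   S6  S7 
(> = start, * = accepting)

start=S0 accept=S4,S5 S0-a->S1 S0-b->S2 S1-a->S1 S1-b->S1 S2-a->S3 S2-b->S1 S3-a->S4 S3-b->S1 S4-a->S4 S4-b->S5 S5-a->S6 S5-b->S7 S6-a->S4 S6-b->S5 S7-a->S6 S7-b->S7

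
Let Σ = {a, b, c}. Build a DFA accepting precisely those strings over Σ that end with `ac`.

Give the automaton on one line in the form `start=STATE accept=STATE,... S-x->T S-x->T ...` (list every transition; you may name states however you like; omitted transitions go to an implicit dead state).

start=s0 accept=s2 s0-a->s1 s0-b->s0 s0-c->s0 s1-a->s1 s1-b->s0 s1-c->s2 s2-a->s1 s2-b->s0 s2-c->s0

Let each state record the length of the longest suffix of the input read so far that is also a prefix of `ac`. s1 means the last symbol is `a`; s2 means the last 2 symbols are `ac`. Accept only at s2, where the string currently ends in `ac`.
3 states suffice.
        a   b   c  
>  s0   s1  s0  s0 
   s1   s1  s0  s2 
 * s2   s1  s0  s0 
(> = start, * = accepting)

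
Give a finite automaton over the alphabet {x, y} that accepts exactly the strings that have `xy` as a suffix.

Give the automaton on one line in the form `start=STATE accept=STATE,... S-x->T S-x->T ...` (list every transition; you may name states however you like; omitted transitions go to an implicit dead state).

Remember how much of `xy` the current input suffix matches. State S0 means no match yet; S1 means the last symbol is `x`; S2 means the last 2 symbols are `xy`. Only S2 accepts. On a mismatch, fall back to the longest proper suffix that is still a prefix of `xy`.
        x   y  
>  S0   S1  S0 
   S1   S1  S2 
 * S2   S1  S0 
(> = start, * = accepting)

start=S0 accept=S2 S0-x->S1 S0-y->S0 S1-x->S1 S1-y->S2 S2-x->S1 S2-y->S0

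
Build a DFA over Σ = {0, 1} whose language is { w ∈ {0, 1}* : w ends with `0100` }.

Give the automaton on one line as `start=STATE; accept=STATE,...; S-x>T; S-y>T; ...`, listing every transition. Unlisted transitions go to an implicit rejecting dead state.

Remember how much of `0100` the current input suffix matches. State A means no match yet; B means the last symbol is `0`; C means the last 2 symbols are `01`; D means the last 3 symbols are `010`; E means the last 4 symbols are `0100`. Only E accepts. On a mismatch, fall back to the longest proper suffix that is still a prefix of `0100`.
A 5-state machine:
       0  1 
>  A   B  A 
   B   B  C 
   C   D  A 
   D   E  C 
 * E   B  C 
(> = start, * = accepting)

start=A; accept=E; A-0>B; A-1>A; B-0>B; B-1>C; C-0>D; C-1>A; D-0>E; D-1>C; E-0>B; E-1>C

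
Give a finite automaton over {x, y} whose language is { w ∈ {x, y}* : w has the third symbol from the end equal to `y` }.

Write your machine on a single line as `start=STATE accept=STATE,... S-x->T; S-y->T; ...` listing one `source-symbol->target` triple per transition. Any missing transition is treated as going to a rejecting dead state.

Because acceptance depends on a position counted from the end, the machine has to buffer the most recent 3 symbols. Make each state the string of the last up-to-3 symbols read; on input `x` shift the window left and append `x`. Accept when the buffered window has length 3 and begins with `y`.
A 15-state machine:
          x    y  
>  S0     S1   S2 
   S1     S3   S4 
   S2     S5   S6 
   S3     S7   S8 
   S4     S9  S10 
   S5    S11  S12 
   S6    S13  S14 
   S7     S7   S8 
   S8     S9  S10 
   S9    S11  S12 
   S10   S13  S14 
 * S11    S7   S8 
 * S12    S9  S10 
 * S13   S11  S12 
 * S14   S13  S14 
(> = start, * = accepting)

start=S0; accept=S11,S12,S13,S14; S0-x->S1; S0-y->S2; S1-x->S3; S1-y->S4; S2-x->S5; S2-y->S6; S3-x->S7; S3-y->S8; S4-x->S9; S4-y->S10; S5-x->S11; S5-y->S12; S6-x->S13; S6-y->S14; S7-x->S7; S7-y->S8; S8-x->S9; S8-y->S10; S9-x->S11; S9-y->S12; S10-x->S13; S10-y->S14; S11-x->S7; S11-y->S8; S12-x->S9; S12-y->S10; S13-x->S11; S13-y->S12; S14-x->S13; S14-y->S14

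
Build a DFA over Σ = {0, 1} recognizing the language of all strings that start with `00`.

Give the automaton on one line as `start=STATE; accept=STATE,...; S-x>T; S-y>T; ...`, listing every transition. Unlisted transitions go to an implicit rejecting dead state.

Check the first 2 symbols one by one: A through B record how many have matched `00` so far; any wrong symbol goes to the dead state D. After all 2 match we enter the accepting sink C.
       0  1 
>  A   B  D 
   B   C  D 
 * C   C  C 
   D   D  D 
(> = start, * = accepting)

start=A; accept=C; A-0>B; A-1>D; B-0>C; B-1>D; C-0>C; C-1>C; D-0>D; D-1>D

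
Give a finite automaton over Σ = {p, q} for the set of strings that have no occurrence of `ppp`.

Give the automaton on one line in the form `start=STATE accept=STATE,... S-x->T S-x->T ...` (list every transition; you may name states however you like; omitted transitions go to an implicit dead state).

Track partial matches of the forbidden pattern `ppp`. State D is a dead state reached once `ppp` has occurred; every other state accepts. A means no part of `ppp` is currently matched.
With 4 states:
       p  q 
>* A   B  A 
 * B   C  A 
 * C   D  A 
   D   D  D 
(> = start, * = accepting)

start=A accept=A,B,C A-p->B A-q->A B-p->C B-q->A C-p->D C-q->A D-p->D D-q->D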